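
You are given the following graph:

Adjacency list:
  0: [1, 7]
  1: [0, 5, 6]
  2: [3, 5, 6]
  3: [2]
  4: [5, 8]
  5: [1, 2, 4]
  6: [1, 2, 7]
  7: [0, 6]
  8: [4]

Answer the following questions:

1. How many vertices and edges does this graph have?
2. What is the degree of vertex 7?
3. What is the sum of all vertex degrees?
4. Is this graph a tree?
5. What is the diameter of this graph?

Count: 9 vertices, 10 edges.
Vertex 7 has neighbors [0, 6], degree = 2.
Handshaking lemma: 2 * 10 = 20.
A tree on 9 vertices has 8 edges. This graph has 10 edges (2 extra). Not a tree.
Diameter (longest shortest path) = 5.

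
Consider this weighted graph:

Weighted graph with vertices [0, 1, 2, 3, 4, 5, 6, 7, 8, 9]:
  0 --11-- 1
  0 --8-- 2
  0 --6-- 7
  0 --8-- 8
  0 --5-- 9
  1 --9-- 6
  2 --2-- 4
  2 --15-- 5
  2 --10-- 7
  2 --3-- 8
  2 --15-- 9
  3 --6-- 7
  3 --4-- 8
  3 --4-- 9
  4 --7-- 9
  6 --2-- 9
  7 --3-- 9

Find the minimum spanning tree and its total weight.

Applying Kruskal's algorithm (sort edges by weight, add if no cycle):
  Add (2,4) w=2
  Add (6,9) w=2
  Add (2,8) w=3
  Add (7,9) w=3
  Add (3,8) w=4
  Add (3,9) w=4
  Add (0,9) w=5
  Skip (0,7) w=6 (creates cycle)
  Skip (3,7) w=6 (creates cycle)
  Skip (4,9) w=7 (creates cycle)
  Skip (0,2) w=8 (creates cycle)
  Skip (0,8) w=8 (creates cycle)
  Add (1,6) w=9
  Skip (2,7) w=10 (creates cycle)
  Skip (0,1) w=11 (creates cycle)
  Add (2,5) w=15
  Skip (2,9) w=15 (creates cycle)
MST weight = 47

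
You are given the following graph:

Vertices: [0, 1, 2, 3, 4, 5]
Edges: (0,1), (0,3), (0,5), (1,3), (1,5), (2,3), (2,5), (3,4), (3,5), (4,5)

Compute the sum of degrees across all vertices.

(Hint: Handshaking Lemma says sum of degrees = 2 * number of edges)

Count edges: 10 edges.
By Handshaking Lemma: sum of degrees = 2 * 10 = 20.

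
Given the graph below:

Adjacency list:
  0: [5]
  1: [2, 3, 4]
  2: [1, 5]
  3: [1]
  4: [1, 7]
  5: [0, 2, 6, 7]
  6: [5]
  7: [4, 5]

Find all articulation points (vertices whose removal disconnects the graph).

An articulation point is a vertex whose removal disconnects the graph.
Articulation points: [1, 5]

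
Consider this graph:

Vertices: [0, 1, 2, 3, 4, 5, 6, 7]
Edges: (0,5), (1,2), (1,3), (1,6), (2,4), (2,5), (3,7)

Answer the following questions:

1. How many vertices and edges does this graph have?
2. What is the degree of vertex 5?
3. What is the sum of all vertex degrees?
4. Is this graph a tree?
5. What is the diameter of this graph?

Count: 8 vertices, 7 edges.
Vertex 5 has neighbors [0, 2], degree = 2.
Handshaking lemma: 2 * 7 = 14.
A graph is a tree iff it is connected and has exactly n-1 edges. This graph is connected (all 8 vertices in one component) and has 8-1 = 7 edges. It is a tree.
Diameter (longest shortest path) = 5.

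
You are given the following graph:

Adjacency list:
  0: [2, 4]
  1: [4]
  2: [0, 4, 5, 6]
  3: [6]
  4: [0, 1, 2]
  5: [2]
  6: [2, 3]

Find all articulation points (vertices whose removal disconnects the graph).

An articulation point is a vertex whose removal disconnects the graph.
Articulation points: [2, 4, 6]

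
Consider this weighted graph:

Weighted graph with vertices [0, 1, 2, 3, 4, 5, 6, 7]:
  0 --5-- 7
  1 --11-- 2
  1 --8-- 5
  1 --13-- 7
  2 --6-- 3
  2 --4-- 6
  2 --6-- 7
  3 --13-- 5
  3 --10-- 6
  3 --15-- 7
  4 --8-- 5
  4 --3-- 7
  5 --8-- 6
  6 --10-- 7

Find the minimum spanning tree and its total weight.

Applying Kruskal's algorithm (sort edges by weight, add if no cycle):
  Add (4,7) w=3
  Add (2,6) w=4
  Add (0,7) w=5
  Add (2,3) w=6
  Add (2,7) w=6
  Add (1,5) w=8
  Add (4,5) w=8
  Skip (5,6) w=8 (creates cycle)
  Skip (3,6) w=10 (creates cycle)
  Skip (6,7) w=10 (creates cycle)
  Skip (1,2) w=11 (creates cycle)
  Skip (1,7) w=13 (creates cycle)
  Skip (3,5) w=13 (creates cycle)
  Skip (3,7) w=15 (creates cycle)
MST weight = 40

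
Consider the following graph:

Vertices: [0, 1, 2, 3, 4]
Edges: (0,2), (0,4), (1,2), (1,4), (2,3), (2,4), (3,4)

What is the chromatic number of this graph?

The graph has a maximum clique of size 3 (lower bound on chromatic number).
A valid 3-coloring: {0: 2, 1: 2, 2: 0, 3: 2, 4: 1}.
Chromatic number = 3.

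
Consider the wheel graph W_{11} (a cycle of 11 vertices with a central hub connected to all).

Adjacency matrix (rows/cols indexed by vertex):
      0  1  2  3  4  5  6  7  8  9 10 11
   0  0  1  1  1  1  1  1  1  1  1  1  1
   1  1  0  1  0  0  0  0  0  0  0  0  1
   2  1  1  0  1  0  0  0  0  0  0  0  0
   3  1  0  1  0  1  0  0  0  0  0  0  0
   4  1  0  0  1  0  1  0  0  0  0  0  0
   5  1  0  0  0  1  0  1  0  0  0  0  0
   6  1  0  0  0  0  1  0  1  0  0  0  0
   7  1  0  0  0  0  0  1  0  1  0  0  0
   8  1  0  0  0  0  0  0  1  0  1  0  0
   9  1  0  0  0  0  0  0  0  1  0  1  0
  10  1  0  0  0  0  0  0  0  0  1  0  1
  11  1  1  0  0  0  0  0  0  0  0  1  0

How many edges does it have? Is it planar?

Wheel graph W_{11}: 11 cycle edges + 11 spoke edges = 22 edges.
Total vertices: 12.
The graph is planar.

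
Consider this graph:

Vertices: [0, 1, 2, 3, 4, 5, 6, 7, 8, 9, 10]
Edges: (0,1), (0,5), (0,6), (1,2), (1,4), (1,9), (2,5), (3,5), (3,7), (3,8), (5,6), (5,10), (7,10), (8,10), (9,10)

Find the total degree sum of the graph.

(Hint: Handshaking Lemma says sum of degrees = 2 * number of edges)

Count edges: 15 edges.
By Handshaking Lemma: sum of degrees = 2 * 15 = 30.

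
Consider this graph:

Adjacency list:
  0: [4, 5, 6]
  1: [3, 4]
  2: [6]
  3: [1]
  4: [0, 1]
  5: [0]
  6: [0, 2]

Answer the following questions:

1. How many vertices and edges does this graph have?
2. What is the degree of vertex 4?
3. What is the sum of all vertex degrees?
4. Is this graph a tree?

Count: 7 vertices, 6 edges.
Vertex 4 has neighbors [0, 1], degree = 2.
Handshaking lemma: 2 * 6 = 12.
A graph is a tree iff it is connected and has exactly n-1 edges. This graph is connected (all 7 vertices in one component) and has 7-1 = 6 edges. It is a tree.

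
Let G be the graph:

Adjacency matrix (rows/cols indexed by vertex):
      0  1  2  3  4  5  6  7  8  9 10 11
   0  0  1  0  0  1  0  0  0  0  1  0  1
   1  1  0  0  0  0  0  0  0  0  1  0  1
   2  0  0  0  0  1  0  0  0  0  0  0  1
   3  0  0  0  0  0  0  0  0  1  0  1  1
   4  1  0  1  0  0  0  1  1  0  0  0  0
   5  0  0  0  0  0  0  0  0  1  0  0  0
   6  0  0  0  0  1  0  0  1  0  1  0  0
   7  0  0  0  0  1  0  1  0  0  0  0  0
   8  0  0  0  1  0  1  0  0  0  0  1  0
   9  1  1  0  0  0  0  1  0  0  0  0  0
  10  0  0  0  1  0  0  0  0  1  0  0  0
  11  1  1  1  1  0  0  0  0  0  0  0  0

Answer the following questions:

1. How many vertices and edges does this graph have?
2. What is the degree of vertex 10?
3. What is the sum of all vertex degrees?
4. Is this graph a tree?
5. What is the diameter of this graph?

Count: 12 vertices, 17 edges.
Vertex 10 has neighbors [3, 8], degree = 2.
Handshaking lemma: 2 * 17 = 34.
A tree on 12 vertices has 11 edges. This graph has 17 edges (6 extra). Not a tree.
Diameter (longest shortest path) = 6.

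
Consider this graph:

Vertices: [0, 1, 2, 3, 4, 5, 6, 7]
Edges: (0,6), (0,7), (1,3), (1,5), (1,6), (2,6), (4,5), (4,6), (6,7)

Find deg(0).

Vertex 0 has neighbors [6, 7], so deg(0) = 2.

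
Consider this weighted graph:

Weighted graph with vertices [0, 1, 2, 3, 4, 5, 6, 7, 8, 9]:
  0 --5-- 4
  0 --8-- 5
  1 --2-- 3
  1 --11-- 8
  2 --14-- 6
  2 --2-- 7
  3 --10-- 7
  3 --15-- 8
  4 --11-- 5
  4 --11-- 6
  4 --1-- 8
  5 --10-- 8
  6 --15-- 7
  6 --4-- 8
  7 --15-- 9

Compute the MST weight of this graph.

Applying Kruskal's algorithm (sort edges by weight, add if no cycle):
  Add (4,8) w=1
  Add (1,3) w=2
  Add (2,7) w=2
  Add (6,8) w=4
  Add (0,4) w=5
  Add (0,5) w=8
  Add (3,7) w=10
  Skip (5,8) w=10 (creates cycle)
  Add (1,8) w=11
  Skip (4,6) w=11 (creates cycle)
  Skip (4,5) w=11 (creates cycle)
  Skip (2,6) w=14 (creates cycle)
  Skip (3,8) w=15 (creates cycle)
  Skip (6,7) w=15 (creates cycle)
  Add (7,9) w=15
MST weight = 58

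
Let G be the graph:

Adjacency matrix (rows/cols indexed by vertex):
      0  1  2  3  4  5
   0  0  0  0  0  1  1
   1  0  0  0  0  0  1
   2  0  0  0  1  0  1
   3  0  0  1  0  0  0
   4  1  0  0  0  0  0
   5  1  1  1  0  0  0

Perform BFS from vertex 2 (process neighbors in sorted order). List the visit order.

BFS from vertex 2 (neighbors processed in ascending order):
Visit order: 2, 3, 5, 0, 1, 4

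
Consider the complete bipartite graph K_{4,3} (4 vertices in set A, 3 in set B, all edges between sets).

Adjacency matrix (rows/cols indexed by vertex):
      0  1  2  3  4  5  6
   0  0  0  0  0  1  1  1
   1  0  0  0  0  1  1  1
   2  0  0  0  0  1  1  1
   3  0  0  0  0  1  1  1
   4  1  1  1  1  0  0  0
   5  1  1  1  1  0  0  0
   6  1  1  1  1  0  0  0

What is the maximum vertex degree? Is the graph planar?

Set-A vertices have degree 3; set-B vertices have degree 4. Maximum degree = max(4,3) = 4.
K_{4,3} contains K_{3,3} as a subgraph (since both sides have >= 3 vertices); by Kuratowski's theorem it is not planar.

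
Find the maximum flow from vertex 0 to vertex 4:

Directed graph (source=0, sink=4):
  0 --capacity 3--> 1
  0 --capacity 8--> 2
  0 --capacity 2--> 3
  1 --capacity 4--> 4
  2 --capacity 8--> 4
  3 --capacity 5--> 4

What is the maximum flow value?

Computing max flow:
  Flow on (0->1): 3/3
  Flow on (0->2): 8/8
  Flow on (0->3): 2/2
  Flow on (1->4): 3/4
  Flow on (2->4): 8/8
  Flow on (3->4): 2/5
Maximum flow = 13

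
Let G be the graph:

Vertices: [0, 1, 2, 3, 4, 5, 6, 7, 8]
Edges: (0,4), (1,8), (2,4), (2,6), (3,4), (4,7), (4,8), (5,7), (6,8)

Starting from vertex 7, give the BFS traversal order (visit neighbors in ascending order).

BFS from vertex 7 (neighbors processed in ascending order):
Visit order: 7, 4, 5, 0, 2, 3, 8, 6, 1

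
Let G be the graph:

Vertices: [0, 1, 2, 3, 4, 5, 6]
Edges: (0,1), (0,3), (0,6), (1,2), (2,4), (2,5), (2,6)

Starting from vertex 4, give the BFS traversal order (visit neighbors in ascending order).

BFS from vertex 4 (neighbors processed in ascending order):
Visit order: 4, 2, 1, 5, 6, 0, 3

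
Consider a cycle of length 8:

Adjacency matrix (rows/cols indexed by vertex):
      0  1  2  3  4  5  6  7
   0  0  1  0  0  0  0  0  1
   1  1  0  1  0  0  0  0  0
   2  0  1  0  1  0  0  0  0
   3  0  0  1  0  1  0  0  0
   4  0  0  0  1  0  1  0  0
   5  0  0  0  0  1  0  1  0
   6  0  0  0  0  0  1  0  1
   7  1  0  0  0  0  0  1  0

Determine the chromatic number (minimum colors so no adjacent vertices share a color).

This is an even cycle (C_8). Even cycles are bipartite.
Chromatic number = 2.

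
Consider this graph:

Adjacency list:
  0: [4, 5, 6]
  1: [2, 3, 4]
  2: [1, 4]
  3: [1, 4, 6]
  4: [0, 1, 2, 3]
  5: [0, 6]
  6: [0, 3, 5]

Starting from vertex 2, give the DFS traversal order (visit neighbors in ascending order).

DFS from vertex 2 (neighbors processed in ascending order):
Visit order: 2, 1, 3, 4, 0, 5, 6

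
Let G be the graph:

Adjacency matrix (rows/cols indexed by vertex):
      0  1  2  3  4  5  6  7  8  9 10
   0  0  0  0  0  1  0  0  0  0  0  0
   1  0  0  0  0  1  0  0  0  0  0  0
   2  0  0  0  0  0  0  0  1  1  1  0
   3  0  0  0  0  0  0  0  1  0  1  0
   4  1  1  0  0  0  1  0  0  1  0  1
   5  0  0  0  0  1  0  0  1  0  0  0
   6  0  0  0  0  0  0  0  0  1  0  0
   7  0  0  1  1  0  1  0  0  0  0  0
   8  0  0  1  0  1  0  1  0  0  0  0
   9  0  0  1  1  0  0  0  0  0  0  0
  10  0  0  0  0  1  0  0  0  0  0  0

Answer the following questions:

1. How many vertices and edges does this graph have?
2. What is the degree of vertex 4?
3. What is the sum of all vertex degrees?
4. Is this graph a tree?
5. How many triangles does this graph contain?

Count: 11 vertices, 12 edges.
Vertex 4 has neighbors [0, 1, 5, 8, 10], degree = 5.
Handshaking lemma: 2 * 12 = 24.
A tree on 11 vertices has 10 edges. This graph has 12 edges (2 extra). Not a tree.
Number of triangles = 0.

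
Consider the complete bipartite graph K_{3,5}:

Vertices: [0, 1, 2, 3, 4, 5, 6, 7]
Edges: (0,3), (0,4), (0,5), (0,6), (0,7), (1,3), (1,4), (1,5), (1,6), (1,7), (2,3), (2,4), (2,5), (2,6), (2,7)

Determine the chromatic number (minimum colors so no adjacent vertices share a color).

K_{3,5} is bipartite: vertices split into two independent sets of size 3 and 5.
Color one set 0, the other 1. No adjacent vertices share a color.
Chromatic number = 2.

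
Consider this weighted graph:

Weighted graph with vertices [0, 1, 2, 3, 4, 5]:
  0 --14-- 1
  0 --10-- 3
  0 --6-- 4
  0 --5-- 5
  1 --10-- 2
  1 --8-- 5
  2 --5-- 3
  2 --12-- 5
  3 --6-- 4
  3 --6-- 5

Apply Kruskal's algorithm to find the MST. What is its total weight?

Applying Kruskal's algorithm (sort edges by weight, add if no cycle):
  Add (0,5) w=5
  Add (2,3) w=5
  Add (0,4) w=6
  Add (3,5) w=6
  Skip (3,4) w=6 (creates cycle)
  Add (1,5) w=8
  Skip (0,3) w=10 (creates cycle)
  Skip (1,2) w=10 (creates cycle)
  Skip (2,5) w=12 (creates cycle)
  Skip (0,1) w=14 (creates cycle)
MST weight = 30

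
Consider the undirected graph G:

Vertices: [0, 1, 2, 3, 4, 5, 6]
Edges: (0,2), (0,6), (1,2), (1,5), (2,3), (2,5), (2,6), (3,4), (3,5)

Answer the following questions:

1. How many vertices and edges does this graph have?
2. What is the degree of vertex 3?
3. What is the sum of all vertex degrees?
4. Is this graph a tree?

Count: 7 vertices, 9 edges.
Vertex 3 has neighbors [2, 4, 5], degree = 3.
Handshaking lemma: 2 * 9 = 18.
A tree on 7 vertices has 6 edges. This graph has 9 edges (3 extra). Not a tree.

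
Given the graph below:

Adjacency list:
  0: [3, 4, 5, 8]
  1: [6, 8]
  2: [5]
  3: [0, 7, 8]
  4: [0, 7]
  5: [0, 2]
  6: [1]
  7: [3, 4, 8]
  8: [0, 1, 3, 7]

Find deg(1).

Vertex 1 has neighbors [6, 8], so deg(1) = 2.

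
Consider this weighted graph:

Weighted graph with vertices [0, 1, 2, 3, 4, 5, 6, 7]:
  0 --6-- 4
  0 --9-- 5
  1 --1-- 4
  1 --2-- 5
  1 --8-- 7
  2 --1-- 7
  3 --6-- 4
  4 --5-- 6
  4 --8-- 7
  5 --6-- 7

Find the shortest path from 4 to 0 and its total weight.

Using Dijkstra's algorithm from vertex 4:
Shortest path: 4 -> 0
Total weight: 6 = 6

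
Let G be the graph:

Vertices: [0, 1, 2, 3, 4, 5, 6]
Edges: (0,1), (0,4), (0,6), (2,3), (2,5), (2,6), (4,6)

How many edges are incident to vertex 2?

Vertex 2 has neighbors [3, 5, 6], so deg(2) = 3.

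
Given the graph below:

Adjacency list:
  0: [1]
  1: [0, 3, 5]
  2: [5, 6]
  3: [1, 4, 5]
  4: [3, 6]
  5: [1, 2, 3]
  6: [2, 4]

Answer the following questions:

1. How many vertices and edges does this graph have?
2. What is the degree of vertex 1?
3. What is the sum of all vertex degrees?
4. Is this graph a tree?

Count: 7 vertices, 8 edges.
Vertex 1 has neighbors [0, 3, 5], degree = 3.
Handshaking lemma: 2 * 8 = 16.
A tree on 7 vertices has 6 edges. This graph has 8 edges (2 extra). Not a tree.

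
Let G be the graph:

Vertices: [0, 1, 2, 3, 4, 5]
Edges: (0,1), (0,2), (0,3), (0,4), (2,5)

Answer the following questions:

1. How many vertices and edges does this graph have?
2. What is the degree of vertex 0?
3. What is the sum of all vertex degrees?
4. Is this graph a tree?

Count: 6 vertices, 5 edges.
Vertex 0 has neighbors [1, 2, 3, 4], degree = 4.
Handshaking lemma: 2 * 5 = 10.
A graph is a tree iff it is connected and has exactly n-1 edges. This graph is connected (all 6 vertices in one component) and has 6-1 = 5 edges. It is a tree.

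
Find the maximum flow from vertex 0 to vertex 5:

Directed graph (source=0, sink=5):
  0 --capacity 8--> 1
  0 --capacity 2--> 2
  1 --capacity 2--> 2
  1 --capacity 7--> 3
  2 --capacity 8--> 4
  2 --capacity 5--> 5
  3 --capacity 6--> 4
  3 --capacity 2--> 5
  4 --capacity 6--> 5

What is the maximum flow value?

Computing max flow:
  Flow on (0->1): 8/8
  Flow on (0->2): 2/2
  Flow on (1->2): 2/2
  Flow on (1->3): 6/7
  Flow on (2->5): 4/5
  Flow on (3->4): 4/6
  Flow on (3->5): 2/2
  Flow on (4->5): 4/6
Maximum flow = 10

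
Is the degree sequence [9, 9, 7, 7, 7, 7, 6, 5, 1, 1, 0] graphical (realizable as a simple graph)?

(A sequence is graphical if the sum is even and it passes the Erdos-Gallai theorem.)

Sum of degrees = 59. Sum is odd, so the sequence is NOT graphical.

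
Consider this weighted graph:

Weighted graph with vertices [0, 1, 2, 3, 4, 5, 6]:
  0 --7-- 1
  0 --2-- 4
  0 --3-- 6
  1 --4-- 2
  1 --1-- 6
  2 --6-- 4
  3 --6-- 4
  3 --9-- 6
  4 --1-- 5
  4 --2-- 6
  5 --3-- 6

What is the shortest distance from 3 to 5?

Using Dijkstra's algorithm from vertex 3:
Shortest path: 3 -> 4 -> 5
Total weight: 6 + 1 = 7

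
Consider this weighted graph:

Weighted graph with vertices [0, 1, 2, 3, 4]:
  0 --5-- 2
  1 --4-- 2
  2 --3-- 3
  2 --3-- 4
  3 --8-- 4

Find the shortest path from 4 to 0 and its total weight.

Using Dijkstra's algorithm from vertex 4:
Shortest path: 4 -> 2 -> 0
Total weight: 3 + 5 = 8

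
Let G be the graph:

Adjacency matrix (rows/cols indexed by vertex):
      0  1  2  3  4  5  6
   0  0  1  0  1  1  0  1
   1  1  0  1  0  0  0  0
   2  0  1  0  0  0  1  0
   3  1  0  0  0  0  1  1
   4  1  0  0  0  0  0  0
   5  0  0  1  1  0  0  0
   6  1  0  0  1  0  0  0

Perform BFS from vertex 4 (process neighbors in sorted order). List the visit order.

BFS from vertex 4 (neighbors processed in ascending order):
Visit order: 4, 0, 1, 3, 6, 2, 5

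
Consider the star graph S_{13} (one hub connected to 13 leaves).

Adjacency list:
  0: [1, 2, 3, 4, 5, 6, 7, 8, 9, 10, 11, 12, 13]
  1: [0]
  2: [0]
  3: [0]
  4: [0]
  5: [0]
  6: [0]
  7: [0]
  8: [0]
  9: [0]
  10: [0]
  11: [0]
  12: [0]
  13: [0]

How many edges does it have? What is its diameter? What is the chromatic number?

Star graph S_{13}: the hub connects to all 13 leaves.
Edges = 13.
Diameter = 2 (any leaf to hub is 1, leaf to leaf through hub is 2).
Star graphs are bipartite (hub vs leaves), so chromatic number = 2.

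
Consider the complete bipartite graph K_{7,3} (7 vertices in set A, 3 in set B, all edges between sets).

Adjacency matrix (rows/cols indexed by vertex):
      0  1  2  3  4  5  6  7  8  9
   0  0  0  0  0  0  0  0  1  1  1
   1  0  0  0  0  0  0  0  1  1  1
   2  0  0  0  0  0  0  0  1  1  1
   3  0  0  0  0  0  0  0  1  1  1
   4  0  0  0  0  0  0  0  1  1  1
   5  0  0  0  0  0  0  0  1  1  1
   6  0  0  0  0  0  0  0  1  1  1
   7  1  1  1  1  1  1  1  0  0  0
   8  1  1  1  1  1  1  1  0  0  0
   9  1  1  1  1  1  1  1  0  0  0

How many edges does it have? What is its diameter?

K_{7,3} has 7 * 3 = 21 edges.
Any vertex reaches any opposite-side vertex in 1 step; same-side vertices reach in 2 steps via any opposite-side vertex.
Diameter = 2.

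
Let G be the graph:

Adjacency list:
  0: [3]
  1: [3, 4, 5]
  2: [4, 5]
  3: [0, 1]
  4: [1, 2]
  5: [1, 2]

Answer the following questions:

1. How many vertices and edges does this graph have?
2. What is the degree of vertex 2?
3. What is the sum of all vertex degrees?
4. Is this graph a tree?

Count: 6 vertices, 6 edges.
Vertex 2 has neighbors [4, 5], degree = 2.
Handshaking lemma: 2 * 6 = 12.
A tree on 6 vertices has 5 edges. This graph has 6 edges (1 extra). Not a tree.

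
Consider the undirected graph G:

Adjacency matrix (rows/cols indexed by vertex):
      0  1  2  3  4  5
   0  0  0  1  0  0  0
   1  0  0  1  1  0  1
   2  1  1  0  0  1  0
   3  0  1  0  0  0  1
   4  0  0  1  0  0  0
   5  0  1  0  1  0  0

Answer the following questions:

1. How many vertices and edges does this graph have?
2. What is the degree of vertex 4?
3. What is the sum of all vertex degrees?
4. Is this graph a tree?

Count: 6 vertices, 6 edges.
Vertex 4 has neighbors [2], degree = 1.
Handshaking lemma: 2 * 6 = 12.
A tree on 6 vertices has 5 edges. This graph has 6 edges (1 extra). Not a tree.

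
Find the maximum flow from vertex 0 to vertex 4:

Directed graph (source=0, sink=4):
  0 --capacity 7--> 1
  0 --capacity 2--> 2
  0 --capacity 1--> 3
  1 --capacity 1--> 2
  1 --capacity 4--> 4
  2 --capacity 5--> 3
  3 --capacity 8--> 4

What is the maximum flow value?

Computing max flow:
  Flow on (0->1): 5/7
  Flow on (0->2): 2/2
  Flow on (0->3): 1/1
  Flow on (1->2): 1/1
  Flow on (1->4): 4/4
  Flow on (2->3): 3/5
  Flow on (3->4): 4/8
Maximum flow = 8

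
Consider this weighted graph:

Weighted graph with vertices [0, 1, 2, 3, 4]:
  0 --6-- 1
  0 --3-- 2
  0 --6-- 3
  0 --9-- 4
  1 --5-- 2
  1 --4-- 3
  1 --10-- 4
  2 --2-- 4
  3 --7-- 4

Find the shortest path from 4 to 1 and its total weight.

Using Dijkstra's algorithm from vertex 4:
Shortest path: 4 -> 2 -> 1
Total weight: 2 + 5 = 7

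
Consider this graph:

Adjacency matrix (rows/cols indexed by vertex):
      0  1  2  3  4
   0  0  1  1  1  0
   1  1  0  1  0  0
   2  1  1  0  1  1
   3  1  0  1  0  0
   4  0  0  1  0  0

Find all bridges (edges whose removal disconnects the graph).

A bridge is an edge whose removal increases the number of connected components.
Bridges found: (2,4)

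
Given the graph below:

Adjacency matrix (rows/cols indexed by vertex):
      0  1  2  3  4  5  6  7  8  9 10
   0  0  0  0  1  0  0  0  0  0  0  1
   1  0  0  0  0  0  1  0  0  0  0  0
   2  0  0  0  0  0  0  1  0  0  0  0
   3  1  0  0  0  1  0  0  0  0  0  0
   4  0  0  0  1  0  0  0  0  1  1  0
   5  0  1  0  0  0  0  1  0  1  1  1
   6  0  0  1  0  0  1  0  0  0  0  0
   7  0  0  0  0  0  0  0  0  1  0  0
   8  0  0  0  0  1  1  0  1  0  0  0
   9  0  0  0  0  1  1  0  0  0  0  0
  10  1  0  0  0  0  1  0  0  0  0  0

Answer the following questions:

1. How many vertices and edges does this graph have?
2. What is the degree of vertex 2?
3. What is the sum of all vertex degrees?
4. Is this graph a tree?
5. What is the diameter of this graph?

Count: 11 vertices, 12 edges.
Vertex 2 has neighbors [6], degree = 1.
Handshaking lemma: 2 * 12 = 24.
A tree on 11 vertices has 10 edges. This graph has 12 edges (2 extra). Not a tree.
Diameter (longest shortest path) = 5.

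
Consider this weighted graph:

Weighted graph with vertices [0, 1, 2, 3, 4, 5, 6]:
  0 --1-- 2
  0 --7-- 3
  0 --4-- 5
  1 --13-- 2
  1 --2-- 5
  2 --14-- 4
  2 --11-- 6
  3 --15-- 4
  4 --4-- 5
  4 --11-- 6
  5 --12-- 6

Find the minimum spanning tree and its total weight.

Applying Kruskal's algorithm (sort edges by weight, add if no cycle):
  Add (0,2) w=1
  Add (1,5) w=2
  Add (0,5) w=4
  Add (4,5) w=4
  Add (0,3) w=7
  Add (2,6) w=11
  Skip (4,6) w=11 (creates cycle)
  Skip (5,6) w=12 (creates cycle)
  Skip (1,2) w=13 (creates cycle)
  Skip (2,4) w=14 (creates cycle)
  Skip (3,4) w=15 (creates cycle)
MST weight = 29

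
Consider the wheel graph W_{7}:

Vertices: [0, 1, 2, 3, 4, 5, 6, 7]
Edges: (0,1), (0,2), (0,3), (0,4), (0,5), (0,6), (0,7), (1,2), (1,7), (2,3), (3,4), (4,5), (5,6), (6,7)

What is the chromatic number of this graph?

W_{7} = C_{7} plus a hub adjacent to every cycle vertex.
The outer cycle needs 3 colors (odd cycle); the hub is adjacent to all of them so needs a fresh color.
Chromatic number = 3 + 1 = 4.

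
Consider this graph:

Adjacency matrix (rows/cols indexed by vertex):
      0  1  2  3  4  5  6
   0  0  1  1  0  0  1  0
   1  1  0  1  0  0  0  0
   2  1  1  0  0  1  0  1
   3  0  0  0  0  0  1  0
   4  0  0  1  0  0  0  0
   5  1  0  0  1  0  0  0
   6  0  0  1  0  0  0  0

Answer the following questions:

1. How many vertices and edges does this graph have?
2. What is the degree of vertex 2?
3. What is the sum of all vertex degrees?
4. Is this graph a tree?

Count: 7 vertices, 7 edges.
Vertex 2 has neighbors [0, 1, 4, 6], degree = 4.
Handshaking lemma: 2 * 7 = 14.
A tree on 7 vertices has 6 edges. This graph has 7 edges (1 extra). Not a tree.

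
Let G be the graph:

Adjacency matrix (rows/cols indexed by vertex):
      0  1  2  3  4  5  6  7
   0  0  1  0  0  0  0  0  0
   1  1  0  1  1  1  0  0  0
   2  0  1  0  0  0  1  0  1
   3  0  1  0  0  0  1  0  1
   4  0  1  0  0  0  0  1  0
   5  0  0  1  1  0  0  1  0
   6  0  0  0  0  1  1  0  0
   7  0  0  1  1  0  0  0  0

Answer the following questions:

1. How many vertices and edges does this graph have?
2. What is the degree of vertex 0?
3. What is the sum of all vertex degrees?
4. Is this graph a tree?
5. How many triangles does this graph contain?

Count: 8 vertices, 10 edges.
Vertex 0 has neighbors [1], degree = 1.
Handshaking lemma: 2 * 10 = 20.
A tree on 8 vertices has 7 edges. This graph has 10 edges (3 extra). Not a tree.
Number of triangles = 0.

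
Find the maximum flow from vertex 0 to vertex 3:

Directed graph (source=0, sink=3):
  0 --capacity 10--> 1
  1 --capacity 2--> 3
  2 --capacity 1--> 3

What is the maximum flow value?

Computing max flow:
  Flow on (0->1): 2/10
  Flow on (1->3): 2/2
Maximum flow = 2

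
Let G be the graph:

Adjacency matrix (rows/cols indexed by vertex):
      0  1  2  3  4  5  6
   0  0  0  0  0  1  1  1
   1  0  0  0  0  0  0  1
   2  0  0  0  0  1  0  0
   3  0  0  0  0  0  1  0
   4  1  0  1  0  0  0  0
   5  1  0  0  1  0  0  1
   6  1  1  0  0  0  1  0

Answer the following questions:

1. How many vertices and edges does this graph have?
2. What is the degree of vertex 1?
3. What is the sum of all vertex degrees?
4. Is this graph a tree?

Count: 7 vertices, 7 edges.
Vertex 1 has neighbors [6], degree = 1.
Handshaking lemma: 2 * 7 = 14.
A tree on 7 vertices has 6 edges. This graph has 7 edges (1 extra). Not a tree.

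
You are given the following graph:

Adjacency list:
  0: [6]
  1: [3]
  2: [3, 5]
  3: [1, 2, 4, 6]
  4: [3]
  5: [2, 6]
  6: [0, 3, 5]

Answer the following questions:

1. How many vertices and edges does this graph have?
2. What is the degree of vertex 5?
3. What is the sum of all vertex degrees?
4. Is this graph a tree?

Count: 7 vertices, 7 edges.
Vertex 5 has neighbors [2, 6], degree = 2.
Handshaking lemma: 2 * 7 = 14.
A tree on 7 vertices has 6 edges. This graph has 7 edges (1 extra). Not a tree.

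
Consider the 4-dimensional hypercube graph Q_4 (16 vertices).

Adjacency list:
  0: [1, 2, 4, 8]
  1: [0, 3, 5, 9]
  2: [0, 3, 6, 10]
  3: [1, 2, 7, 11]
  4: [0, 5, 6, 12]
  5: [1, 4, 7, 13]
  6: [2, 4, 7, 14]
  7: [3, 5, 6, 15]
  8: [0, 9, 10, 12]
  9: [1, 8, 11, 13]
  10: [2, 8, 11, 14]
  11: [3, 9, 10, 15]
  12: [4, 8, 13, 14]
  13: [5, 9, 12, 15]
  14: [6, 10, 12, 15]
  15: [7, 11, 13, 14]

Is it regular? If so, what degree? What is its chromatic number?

In Q_4, every vertex has exactly 4 neighbors (flip one of 4 bits), so it is 4-regular.
Q_4 is bipartite (partition by bit-parity), so chromatic number = 2.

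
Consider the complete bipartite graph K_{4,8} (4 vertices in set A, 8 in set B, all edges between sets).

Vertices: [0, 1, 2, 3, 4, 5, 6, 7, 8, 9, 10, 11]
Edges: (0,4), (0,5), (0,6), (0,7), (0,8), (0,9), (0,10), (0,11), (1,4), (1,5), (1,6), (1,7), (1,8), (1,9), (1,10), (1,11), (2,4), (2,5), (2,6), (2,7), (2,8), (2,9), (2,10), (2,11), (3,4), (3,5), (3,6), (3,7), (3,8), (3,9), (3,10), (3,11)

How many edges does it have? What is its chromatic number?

K_{4,8} has 4 * 8 = 32 edges.
Bipartite graphs have chromatic number 2 (color each partition differently).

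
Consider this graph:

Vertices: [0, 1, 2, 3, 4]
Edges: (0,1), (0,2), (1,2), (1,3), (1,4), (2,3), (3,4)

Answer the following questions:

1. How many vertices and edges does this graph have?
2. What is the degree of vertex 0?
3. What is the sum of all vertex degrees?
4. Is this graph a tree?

Count: 5 vertices, 7 edges.
Vertex 0 has neighbors [1, 2], degree = 2.
Handshaking lemma: 2 * 7 = 14.
A tree on 5 vertices has 4 edges. This graph has 7 edges (3 extra). Not a tree.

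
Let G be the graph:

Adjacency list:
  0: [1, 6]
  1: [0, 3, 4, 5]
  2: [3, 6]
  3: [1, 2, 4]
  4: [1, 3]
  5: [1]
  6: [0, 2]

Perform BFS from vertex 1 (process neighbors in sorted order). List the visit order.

BFS from vertex 1 (neighbors processed in ascending order):
Visit order: 1, 0, 3, 4, 5, 6, 2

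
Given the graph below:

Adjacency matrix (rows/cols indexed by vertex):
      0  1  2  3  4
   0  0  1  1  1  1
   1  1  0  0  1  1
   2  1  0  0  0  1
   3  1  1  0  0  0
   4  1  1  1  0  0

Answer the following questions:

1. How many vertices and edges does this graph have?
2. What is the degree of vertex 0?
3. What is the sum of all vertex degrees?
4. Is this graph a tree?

Count: 5 vertices, 7 edges.
Vertex 0 has neighbors [1, 2, 3, 4], degree = 4.
Handshaking lemma: 2 * 7 = 14.
A tree on 5 vertices has 4 edges. This graph has 7 edges (3 extra). Not a tree.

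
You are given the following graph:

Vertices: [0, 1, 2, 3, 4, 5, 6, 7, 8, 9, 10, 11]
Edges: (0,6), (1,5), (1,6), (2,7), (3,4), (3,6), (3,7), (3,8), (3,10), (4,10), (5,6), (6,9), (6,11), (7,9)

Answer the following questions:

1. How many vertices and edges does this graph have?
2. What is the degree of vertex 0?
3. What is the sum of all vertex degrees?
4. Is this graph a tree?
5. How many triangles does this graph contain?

Count: 12 vertices, 14 edges.
Vertex 0 has neighbors [6], degree = 1.
Handshaking lemma: 2 * 14 = 28.
A tree on 12 vertices has 11 edges. This graph has 14 edges (3 extra). Not a tree.
Number of triangles = 2.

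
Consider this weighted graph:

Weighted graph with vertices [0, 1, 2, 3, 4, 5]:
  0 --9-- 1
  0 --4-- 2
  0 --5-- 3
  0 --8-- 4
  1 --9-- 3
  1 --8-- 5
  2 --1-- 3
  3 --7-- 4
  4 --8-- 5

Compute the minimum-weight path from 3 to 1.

Using Dijkstra's algorithm from vertex 3:
Shortest path: 3 -> 1
Total weight: 9 = 9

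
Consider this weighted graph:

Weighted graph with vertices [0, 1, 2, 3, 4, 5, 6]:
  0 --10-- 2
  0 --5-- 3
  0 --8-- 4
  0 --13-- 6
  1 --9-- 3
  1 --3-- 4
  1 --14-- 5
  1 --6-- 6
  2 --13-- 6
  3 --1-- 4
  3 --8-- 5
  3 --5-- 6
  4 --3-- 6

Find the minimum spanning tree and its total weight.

Applying Kruskal's algorithm (sort edges by weight, add if no cycle):
  Add (3,4) w=1
  Add (1,4) w=3
  Add (4,6) w=3
  Add (0,3) w=5
  Skip (3,6) w=5 (creates cycle)
  Skip (1,6) w=6 (creates cycle)
  Skip (0,4) w=8 (creates cycle)
  Add (3,5) w=8
  Skip (1,3) w=9 (creates cycle)
  Add (0,2) w=10
  Skip (0,6) w=13 (creates cycle)
  Skip (2,6) w=13 (creates cycle)
  Skip (1,5) w=14 (creates cycle)
MST weight = 30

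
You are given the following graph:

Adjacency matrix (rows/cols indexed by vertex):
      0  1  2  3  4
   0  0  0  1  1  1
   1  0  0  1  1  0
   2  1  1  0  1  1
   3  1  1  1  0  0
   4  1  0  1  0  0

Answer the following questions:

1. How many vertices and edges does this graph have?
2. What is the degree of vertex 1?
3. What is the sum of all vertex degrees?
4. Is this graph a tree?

Count: 5 vertices, 7 edges.
Vertex 1 has neighbors [2, 3], degree = 2.
Handshaking lemma: 2 * 7 = 14.
A tree on 5 vertices has 4 edges. This graph has 7 edges (3 extra). Not a tree.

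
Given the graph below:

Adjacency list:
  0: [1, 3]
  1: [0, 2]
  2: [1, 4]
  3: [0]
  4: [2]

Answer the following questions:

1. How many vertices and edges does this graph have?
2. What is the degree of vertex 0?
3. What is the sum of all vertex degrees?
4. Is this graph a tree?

Count: 5 vertices, 4 edges.
Vertex 0 has neighbors [1, 3], degree = 2.
Handshaking lemma: 2 * 4 = 8.
A graph is a tree iff it is connected and has exactly n-1 edges. This graph is connected (all 5 vertices in one component) and has 5-1 = 4 edges. It is a tree.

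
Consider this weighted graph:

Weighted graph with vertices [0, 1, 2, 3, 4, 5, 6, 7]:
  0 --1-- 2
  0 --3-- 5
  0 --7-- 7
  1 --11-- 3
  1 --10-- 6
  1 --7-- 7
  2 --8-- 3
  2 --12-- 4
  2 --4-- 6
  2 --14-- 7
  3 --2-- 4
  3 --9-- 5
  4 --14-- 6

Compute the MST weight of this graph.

Applying Kruskal's algorithm (sort edges by weight, add if no cycle):
  Add (0,2) w=1
  Add (3,4) w=2
  Add (0,5) w=3
  Add (2,6) w=4
  Add (0,7) w=7
  Add (1,7) w=7
  Add (2,3) w=8
  Skip (3,5) w=9 (creates cycle)
  Skip (1,6) w=10 (creates cycle)
  Skip (1,3) w=11 (creates cycle)
  Skip (2,4) w=12 (creates cycle)
  Skip (2,7) w=14 (creates cycle)
  Skip (4,6) w=14 (creates cycle)
MST weight = 32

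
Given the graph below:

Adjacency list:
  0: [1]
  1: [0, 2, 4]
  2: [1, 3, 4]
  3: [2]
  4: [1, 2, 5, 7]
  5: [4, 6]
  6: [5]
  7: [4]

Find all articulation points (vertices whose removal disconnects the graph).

An articulation point is a vertex whose removal disconnects the graph.
Articulation points: [1, 2, 4, 5]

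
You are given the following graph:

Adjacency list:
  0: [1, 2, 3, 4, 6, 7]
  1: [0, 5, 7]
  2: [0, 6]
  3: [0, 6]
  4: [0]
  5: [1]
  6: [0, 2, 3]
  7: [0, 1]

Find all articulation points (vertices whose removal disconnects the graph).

An articulation point is a vertex whose removal disconnects the graph.
Articulation points: [0, 1]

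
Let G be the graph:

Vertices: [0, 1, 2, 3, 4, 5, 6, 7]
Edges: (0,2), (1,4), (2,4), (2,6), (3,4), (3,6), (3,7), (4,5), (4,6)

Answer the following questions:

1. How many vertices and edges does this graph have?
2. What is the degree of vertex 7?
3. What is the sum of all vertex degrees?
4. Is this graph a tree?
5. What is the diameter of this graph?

Count: 8 vertices, 9 edges.
Vertex 7 has neighbors [3], degree = 1.
Handshaking lemma: 2 * 9 = 18.
A tree on 8 vertices has 7 edges. This graph has 9 edges (2 extra). Not a tree.
Diameter (longest shortest path) = 4.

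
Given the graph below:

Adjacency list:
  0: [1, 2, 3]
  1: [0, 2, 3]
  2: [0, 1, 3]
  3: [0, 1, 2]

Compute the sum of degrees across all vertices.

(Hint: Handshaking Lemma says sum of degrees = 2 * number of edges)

Count edges: 6 edges.
By Handshaking Lemma: sum of degrees = 2 * 6 = 12.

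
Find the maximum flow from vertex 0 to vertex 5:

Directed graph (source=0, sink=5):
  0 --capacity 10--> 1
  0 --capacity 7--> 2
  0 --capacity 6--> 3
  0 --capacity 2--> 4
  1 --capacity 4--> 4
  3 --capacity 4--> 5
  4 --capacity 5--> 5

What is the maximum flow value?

Computing max flow:
  Flow on (0->1): 4/10
  Flow on (0->3): 4/6
  Flow on (0->4): 1/2
  Flow on (1->4): 4/4
  Flow on (3->5): 4/4
  Flow on (4->5): 5/5
Maximum flow = 9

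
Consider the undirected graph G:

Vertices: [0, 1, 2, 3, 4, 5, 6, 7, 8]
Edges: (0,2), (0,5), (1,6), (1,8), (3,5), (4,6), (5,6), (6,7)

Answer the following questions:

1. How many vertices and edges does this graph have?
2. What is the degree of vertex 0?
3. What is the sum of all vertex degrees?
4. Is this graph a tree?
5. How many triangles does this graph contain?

Count: 9 vertices, 8 edges.
Vertex 0 has neighbors [2, 5], degree = 2.
Handshaking lemma: 2 * 8 = 16.
A graph is a tree iff it is connected and has exactly n-1 edges. This graph is connected (all 9 vertices in one component) and has 9-1 = 8 edges. It is a tree.
Number of triangles = 0.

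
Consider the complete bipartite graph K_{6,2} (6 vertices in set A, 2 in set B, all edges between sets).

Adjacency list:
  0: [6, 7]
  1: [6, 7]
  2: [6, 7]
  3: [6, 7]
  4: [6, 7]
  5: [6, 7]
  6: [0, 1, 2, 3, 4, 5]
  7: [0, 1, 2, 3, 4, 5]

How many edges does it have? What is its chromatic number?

K_{6,2} has 6 * 2 = 12 edges.
Bipartite graphs have chromatic number 2 (color each partition differently).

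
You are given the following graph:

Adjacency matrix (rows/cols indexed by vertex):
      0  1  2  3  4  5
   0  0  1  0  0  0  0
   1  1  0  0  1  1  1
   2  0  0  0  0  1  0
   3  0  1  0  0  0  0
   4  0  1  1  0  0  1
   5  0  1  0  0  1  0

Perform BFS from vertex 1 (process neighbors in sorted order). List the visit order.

BFS from vertex 1 (neighbors processed in ascending order):
Visit order: 1, 0, 3, 4, 5, 2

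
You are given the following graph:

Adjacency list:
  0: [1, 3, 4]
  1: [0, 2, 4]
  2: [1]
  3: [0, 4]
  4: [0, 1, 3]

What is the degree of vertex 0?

Vertex 0 has neighbors [1, 3, 4], so deg(0) = 3.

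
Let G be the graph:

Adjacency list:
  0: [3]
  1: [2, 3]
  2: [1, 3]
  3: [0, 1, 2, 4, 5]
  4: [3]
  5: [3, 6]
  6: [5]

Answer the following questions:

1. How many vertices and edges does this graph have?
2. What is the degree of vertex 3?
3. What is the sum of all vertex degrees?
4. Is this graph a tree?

Count: 7 vertices, 7 edges.
Vertex 3 has neighbors [0, 1, 2, 4, 5], degree = 5.
Handshaking lemma: 2 * 7 = 14.
A tree on 7 vertices has 6 edges. This graph has 7 edges (1 extra). Not a tree.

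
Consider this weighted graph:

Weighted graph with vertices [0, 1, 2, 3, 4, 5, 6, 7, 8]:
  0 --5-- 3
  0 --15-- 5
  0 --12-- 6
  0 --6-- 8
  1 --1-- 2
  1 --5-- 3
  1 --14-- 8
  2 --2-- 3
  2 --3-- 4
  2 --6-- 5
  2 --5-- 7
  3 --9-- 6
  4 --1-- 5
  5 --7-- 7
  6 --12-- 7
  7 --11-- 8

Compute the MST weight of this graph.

Applying Kruskal's algorithm (sort edges by weight, add if no cycle):
  Add (1,2) w=1
  Add (4,5) w=1
  Add (2,3) w=2
  Add (2,4) w=3
  Add (0,3) w=5
  Skip (1,3) w=5 (creates cycle)
  Add (2,7) w=5
  Add (0,8) w=6
  Skip (2,5) w=6 (creates cycle)
  Skip (5,7) w=7 (creates cycle)
  Add (3,6) w=9
  Skip (7,8) w=11 (creates cycle)
  Skip (0,6) w=12 (creates cycle)
  Skip (6,7) w=12 (creates cycle)
  Skip (1,8) w=14 (creates cycle)
  Skip (0,5) w=15 (creates cycle)
MST weight = 32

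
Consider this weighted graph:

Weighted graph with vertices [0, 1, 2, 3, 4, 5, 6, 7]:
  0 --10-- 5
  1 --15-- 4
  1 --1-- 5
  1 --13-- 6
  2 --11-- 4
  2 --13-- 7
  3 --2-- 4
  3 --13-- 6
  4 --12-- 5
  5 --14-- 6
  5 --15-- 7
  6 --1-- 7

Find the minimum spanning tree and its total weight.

Applying Kruskal's algorithm (sort edges by weight, add if no cycle):
  Add (1,5) w=1
  Add (6,7) w=1
  Add (3,4) w=2
  Add (0,5) w=10
  Add (2,4) w=11
  Add (4,5) w=12
  Add (1,6) w=13
  Skip (2,7) w=13 (creates cycle)
  Skip (3,6) w=13 (creates cycle)
  Skip (5,6) w=14 (creates cycle)
  Skip (1,4) w=15 (creates cycle)
  Skip (5,7) w=15 (creates cycle)
MST weight = 50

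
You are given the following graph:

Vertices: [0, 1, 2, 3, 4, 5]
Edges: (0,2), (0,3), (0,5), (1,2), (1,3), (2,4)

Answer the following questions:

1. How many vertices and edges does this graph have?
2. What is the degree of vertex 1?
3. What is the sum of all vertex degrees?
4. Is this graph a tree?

Count: 6 vertices, 6 edges.
Vertex 1 has neighbors [2, 3], degree = 2.
Handshaking lemma: 2 * 6 = 12.
A tree on 6 vertices has 5 edges. This graph has 6 edges (1 extra). Not a tree.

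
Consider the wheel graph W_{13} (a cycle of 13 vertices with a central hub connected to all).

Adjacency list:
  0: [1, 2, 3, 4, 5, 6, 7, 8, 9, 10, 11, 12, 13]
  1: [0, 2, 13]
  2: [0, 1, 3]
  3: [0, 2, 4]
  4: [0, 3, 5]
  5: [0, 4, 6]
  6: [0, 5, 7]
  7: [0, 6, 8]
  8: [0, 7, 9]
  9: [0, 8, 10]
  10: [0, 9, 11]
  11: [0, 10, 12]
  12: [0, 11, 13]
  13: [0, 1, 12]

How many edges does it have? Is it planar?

Wheel graph W_{13}: 13 cycle edges + 13 spoke edges = 26 edges.
Total vertices: 14.
The graph is planar.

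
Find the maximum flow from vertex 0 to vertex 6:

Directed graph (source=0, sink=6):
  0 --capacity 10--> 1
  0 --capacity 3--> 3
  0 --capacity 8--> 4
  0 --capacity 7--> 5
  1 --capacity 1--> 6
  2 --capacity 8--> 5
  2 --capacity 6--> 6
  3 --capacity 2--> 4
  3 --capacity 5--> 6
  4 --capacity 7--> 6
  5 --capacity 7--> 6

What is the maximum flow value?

Computing max flow:
  Flow on (0->1): 1/10
  Flow on (0->3): 3/3
  Flow on (0->4): 7/8
  Flow on (0->5): 7/7
  Flow on (1->6): 1/1
  Flow on (3->6): 3/5
  Flow on (4->6): 7/7
  Flow on (5->6): 7/7
Maximum flow = 18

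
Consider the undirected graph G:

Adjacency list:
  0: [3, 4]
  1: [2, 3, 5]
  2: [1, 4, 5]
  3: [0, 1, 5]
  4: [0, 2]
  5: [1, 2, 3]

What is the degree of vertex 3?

Vertex 3 has neighbors [0, 1, 5], so deg(3) = 3.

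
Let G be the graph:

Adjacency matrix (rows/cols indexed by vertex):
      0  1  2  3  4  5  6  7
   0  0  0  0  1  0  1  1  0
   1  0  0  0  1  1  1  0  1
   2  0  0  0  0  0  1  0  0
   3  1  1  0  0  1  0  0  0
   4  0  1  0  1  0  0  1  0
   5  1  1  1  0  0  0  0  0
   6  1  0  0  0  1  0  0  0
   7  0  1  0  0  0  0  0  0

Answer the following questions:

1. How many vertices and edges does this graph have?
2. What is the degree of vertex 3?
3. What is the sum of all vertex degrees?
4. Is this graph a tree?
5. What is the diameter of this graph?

Count: 8 vertices, 10 edges.
Vertex 3 has neighbors [0, 1, 4], degree = 3.
Handshaking lemma: 2 * 10 = 20.
A tree on 8 vertices has 7 edges. This graph has 10 edges (3 extra). Not a tree.
Diameter (longest shortest path) = 3.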